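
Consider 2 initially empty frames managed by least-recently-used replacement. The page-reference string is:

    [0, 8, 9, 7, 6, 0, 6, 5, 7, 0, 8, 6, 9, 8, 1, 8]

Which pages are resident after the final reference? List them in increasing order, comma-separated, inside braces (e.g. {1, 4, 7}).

{1, 8}

0: fault, frames {0}
8: fault, frames {0,8}
9: fault, evict 0, frames {8,9}
7: fault, evict 8, frames {9,7}
6: fault, evict 9, frames {7,6}
0: fault, evict 7, frames {6,0}
6: hit
5: fault, evict 0, frames {6,5}
7: fault, evict 6, frames {5,7}
0: fault, evict 5, frames {7,0}
8: fault, evict 7, frames {0,8}
6: fault, evict 0, frames {8,6}
9: fault, evict 8, frames {6,9}
8: fault, evict 6, frames {9,8}
1: fault, evict 9, frames {8,1}
8: hit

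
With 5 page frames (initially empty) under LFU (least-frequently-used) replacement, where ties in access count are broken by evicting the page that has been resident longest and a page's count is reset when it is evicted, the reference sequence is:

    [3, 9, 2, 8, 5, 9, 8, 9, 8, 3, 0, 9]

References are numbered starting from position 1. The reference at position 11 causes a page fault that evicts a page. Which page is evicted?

pos 1: 3 → miss, frames (3)
pos 2: 9 → miss, frames (3 9)
pos 3: 2 → miss, frames (3 9 2)
pos 4: 8 → miss, frames (3 9 2 8)
pos 5: 5 → miss, frames (3 9 2 8 5)
pos 6: 9 → hit
pos 7: 8 → hit
pos 8: 9 → hit
pos 9: 8 → hit
pos 10: 3 → hit
pos 11: 0 → miss, evict 2, frames (3 9 8 5 0)
At position 11, page 2 is evicted.

2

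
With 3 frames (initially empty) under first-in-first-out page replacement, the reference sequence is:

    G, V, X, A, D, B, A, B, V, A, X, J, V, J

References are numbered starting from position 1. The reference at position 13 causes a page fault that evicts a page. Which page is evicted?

A

pos 1: G → miss, frames {G}
pos 2: V → miss, frames {G,V}
pos 3: X → miss, frames {G,V,X}
pos 4: A → miss, evict G, frames {V,X,A}
pos 5: D → miss, evict V, frames {X,A,D}
pos 6: B → miss, evict X, frames {A,D,B}
pos 7: A → hit
pos 8: B → hit
pos 9: V → miss, evict A, frames {D,B,V}
pos 10: A → miss, evict D, frames {B,V,A}
pos 11: X → miss, evict B, frames {V,A,X}
pos 12: J → miss, evict V, frames {A,X,J}
pos 13: V → miss, evict A, frames {X,J,V}
At position 13, page A is evicted.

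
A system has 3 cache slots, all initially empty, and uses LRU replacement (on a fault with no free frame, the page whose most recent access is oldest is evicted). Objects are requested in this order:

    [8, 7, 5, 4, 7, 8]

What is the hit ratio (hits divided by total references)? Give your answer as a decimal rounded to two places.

0.17

8 -> miss, frames [8]
7 -> miss, frames [8, 7]
5 -> miss, frames [8, 7, 5]
4 -> miss, evict 8, frames [7, 5, 4]
7 -> hit
8 -> miss, evict 5, frames [4, 7, 8]
Hits: 1 of 6 references → 1/6 = 0.1667.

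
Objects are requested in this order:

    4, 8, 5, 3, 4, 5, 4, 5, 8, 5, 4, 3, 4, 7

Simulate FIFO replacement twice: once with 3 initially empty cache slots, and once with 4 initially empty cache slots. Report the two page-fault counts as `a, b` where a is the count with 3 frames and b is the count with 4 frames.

10, 5

3 frames: F F F F F . . . F F . F F F → 10 faults.
4 frames: F F F F . . . . . . . . . F → 5 faults.
5 < 10: adding a frame reduced faults, as is typical.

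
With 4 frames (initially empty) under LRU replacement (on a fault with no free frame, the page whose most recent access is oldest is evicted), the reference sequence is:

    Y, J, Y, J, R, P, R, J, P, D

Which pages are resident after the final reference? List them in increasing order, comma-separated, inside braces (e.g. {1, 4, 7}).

{D, J, P, R}

Y: miss, frames [Y]
J: miss, frames [Y, J]
Y: hit
J: hit
R: miss, frames [Y, J, R]
P: miss, frames [Y, J, R, P]
R: hit
J: hit
P: hit
D: miss, evict Y, frames [R, J, P, D]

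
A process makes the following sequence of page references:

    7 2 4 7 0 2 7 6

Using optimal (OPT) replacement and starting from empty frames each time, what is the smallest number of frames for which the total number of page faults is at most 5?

3

f=1: 8 faults
f=2: 6 faults
f=3: 5 faults
f=4: 5 faults
f=5: 5 faults
Smallest f with faults ≤ 5 is 3.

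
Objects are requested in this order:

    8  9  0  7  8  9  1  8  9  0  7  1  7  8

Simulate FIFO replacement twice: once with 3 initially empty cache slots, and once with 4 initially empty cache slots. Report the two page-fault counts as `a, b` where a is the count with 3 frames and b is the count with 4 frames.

3 frames: F F F F F F F . . F F . . F → 10 faults.
4 frames: F F F F . . F F F F F F . F → 11 faults.
11 > 10: adding a frame increased faults — Belady's anomaly.

10, 11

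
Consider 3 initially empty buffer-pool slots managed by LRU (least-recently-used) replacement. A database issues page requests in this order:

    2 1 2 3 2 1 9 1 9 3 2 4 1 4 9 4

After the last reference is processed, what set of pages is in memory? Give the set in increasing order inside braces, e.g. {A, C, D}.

2: miss, frames (2)
1: miss, frames (2 1)
2: hit
3: miss, frames (1 2 3)
2: hit
1: hit
9: miss, evict 3, frames (2 1 9)
1: hit
9: hit
3: miss, evict 2, frames (1 9 3)
2: miss, evict 1, frames (9 3 2)
4: miss, evict 9, frames (3 2 4)
1: miss, evict 3, frames (2 4 1)
4: hit
9: miss, evict 2, frames (1 4 9)
4: hit

{1, 4, 9}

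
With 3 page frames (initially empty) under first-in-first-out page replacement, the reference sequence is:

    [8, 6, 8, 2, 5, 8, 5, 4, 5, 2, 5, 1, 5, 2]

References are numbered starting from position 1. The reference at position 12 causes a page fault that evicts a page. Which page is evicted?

4

pos 1: 8 → miss, frames {8}
pos 2: 6 → miss, frames {8,6}
pos 3: 8 → hit
pos 4: 2 → miss, frames {8,6,2}
pos 5: 5 → miss, evict 8, frames {6,2,5}
pos 6: 8 → miss, evict 6, frames {2,5,8}
pos 7: 5 → hit
pos 8: 4 → miss, evict 2, frames {5,8,4}
pos 9: 5 → hit
pos 10: 2 → miss, evict 5, frames {8,4,2}
pos 11: 5 → miss, evict 8, frames {4,2,5}
pos 12: 1 → miss, evict 4, frames {2,5,1}
At position 12, page 4 is evicted.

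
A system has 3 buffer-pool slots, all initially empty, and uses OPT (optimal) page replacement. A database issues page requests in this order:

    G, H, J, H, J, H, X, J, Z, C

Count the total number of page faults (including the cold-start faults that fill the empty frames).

6

G: fault, frames [G]
H: fault, frames [G, H]
J: fault, frames [G, H, J]
H: hit
J: hit
H: hit
X: fault, evict H, frames [G, J, X]
J: hit
Z: fault, evict X, frames [G, J, Z]
C: fault, evict Z, frames [G, J, C]
Page faults: 6.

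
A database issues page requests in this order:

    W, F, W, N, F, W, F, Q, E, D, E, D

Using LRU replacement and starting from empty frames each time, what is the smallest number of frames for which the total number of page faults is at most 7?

f=1: 12 faults
f=2: 8 faults
f=3: 6 faults
f=4: 6 faults
f=5: 6 faults
f=6: 6 faults
Smallest f with faults ≤ 7 is 3.

3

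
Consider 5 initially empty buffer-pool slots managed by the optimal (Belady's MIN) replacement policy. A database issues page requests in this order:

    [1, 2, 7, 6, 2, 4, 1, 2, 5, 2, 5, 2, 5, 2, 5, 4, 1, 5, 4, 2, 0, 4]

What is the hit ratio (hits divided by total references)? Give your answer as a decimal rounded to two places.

1 → miss, frames {1}
2 → miss, frames {1,2}
7 → miss, frames {1,2,7}
6 → miss, frames {1,2,7,6}
2 → hit
4 → miss, frames {1,2,7,6,4}
1 → hit
2 → hit
5 → miss, evict 6, frames {1,2,7,4,5}
2 → hit
5 → hit
2 → hit
5 → hit
2 → hit
5 → hit
4 → hit
1 → hit
5 → hit
4 → hit
2 → hit
0 → miss, evict 5, frames {1,2,7,4,0}
4 → hit
Hits: 15 of 22 references → 15/22 = 0.6818.

0.68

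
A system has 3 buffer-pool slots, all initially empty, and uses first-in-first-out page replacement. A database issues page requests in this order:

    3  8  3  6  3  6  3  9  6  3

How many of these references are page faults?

5

3 → fault, frames {3}
8 → fault, frames {3,8}
3 → hit
6 → fault, frames {3,8,6}
3 → hit
6 → hit
3 → hit
9 → fault, evict 3, frames {8,6,9}
6 → hit
3 → fault, evict 8, frames {6,9,3}
Page faults: 5.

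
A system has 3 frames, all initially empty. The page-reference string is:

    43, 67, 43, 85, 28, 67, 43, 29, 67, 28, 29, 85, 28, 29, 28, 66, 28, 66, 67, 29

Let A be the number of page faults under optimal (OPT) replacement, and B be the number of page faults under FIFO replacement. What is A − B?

-6

Under OPT: F F . F F . . F . . . F . . . F . . F . → 8 faults.
Under FIFO: F F . F F . F F F F . F . F . F F . F F → 14 faults.
A − B = 8 − 14 = -6.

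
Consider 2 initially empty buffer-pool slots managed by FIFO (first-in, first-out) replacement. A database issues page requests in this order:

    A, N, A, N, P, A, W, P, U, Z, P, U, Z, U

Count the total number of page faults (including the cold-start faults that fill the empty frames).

11

A → fault, frames [A]
N → fault, frames [A, N]
A → hit
N → hit
P → fault, evict A, frames [N, P]
A → fault, evict N, frames [P, A]
W → fault, evict P, frames [A, W]
P → fault, evict A, frames [W, P]
U → fault, evict W, frames [P, U]
Z → fault, evict P, frames [U, Z]
P → fault, evict U, frames [Z, P]
U → fault, evict Z, frames [P, U]
Z → fault, evict P, frames [U, Z]
U → hit
Page faults: 11.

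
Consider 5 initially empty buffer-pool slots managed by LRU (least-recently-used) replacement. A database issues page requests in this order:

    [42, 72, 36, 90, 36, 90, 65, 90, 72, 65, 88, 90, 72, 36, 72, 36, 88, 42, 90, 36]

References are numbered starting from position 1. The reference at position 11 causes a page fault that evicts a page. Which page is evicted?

pos 1: 42: fault, frames [42]
pos 2: 72: fault, frames [42, 72]
pos 3: 36: fault, frames [42, 72, 36]
pos 4: 90: fault, frames [42, 72, 36, 90]
pos 5: 36: hit
pos 6: 90: hit
pos 7: 65: fault, frames [42, 72, 36, 90, 65]
pos 8: 90: hit
pos 9: 72: hit
pos 10: 65: hit
pos 11: 88: fault, evict 42, frames [36, 90, 72, 65, 88]
At position 11, page 42 is evicted.

42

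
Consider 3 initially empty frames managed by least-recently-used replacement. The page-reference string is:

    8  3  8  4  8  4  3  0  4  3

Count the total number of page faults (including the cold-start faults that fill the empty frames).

8: fault, frames [8]
3: fault, frames [8, 3]
8: hit
4: fault, frames [3, 8, 4]
8: hit
4: hit
3: hit
0: fault, evict 8, frames [4, 3, 0]
4: hit
3: hit
Page faults: 4.

4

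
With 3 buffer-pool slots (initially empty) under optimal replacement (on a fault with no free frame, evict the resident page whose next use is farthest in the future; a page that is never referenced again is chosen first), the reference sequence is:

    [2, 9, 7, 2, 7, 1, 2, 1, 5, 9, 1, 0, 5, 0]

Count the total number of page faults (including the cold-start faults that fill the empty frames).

2: fault, frames [2]
9: fault, frames [2, 9]
7: fault, frames [2, 9, 7]
2: hit
7: hit
1: fault, evict 7, frames [2, 9, 1]
2: hit
1: hit
5: fault, evict 2, frames [9, 1, 5]
9: hit
1: hit
0: fault, evict 1, frames [9, 5, 0]
5: hit
0: hit
Page faults: 6.

6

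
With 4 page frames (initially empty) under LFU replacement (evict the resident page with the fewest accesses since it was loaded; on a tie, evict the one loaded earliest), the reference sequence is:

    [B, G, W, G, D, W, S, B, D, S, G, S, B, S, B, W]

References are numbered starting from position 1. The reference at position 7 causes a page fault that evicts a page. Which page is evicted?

B

pos 1: B: fault, frames [B]
pos 2: G: fault, frames [B, G]
pos 3: W: fault, frames [B, G, W]
pos 4: G: hit
pos 5: D: fault, frames [B, G, W, D]
pos 6: W: hit
pos 7: S: fault, evict B, frames [G, W, D, S]
At position 7, page B is evicted.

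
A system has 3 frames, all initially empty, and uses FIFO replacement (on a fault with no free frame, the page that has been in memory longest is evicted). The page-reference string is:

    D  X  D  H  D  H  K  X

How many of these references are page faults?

4

D: miss, frames {D}
X: miss, frames {D,X}
D: hit
H: miss, frames {D,X,H}
D: hit
H: hit
K: miss, evict D, frames {X,H,K}
X: hit
Page faults: 4.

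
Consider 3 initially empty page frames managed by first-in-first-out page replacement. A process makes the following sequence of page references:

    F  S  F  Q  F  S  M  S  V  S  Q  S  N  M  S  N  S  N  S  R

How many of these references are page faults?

11

F → fault, frames [F]
S → fault, frames [F, S]
F → hit
Q → fault, frames [F, S, Q]
F → hit
S → hit
M → fault, evict F, frames [S, Q, M]
S → hit
V → fault, evict S, frames [Q, M, V]
S → fault, evict Q, frames [M, V, S]
Q → fault, evict M, frames [V, S, Q]
S → hit
N → fault, evict V, frames [S, Q, N]
M → fault, evict S, frames [Q, N, M]
S → fault, evict Q, frames [N, M, S]
N → hit
S → hit
N → hit
S → hit
R → fault, evict N, frames [M, S, R]
Page faults: 11.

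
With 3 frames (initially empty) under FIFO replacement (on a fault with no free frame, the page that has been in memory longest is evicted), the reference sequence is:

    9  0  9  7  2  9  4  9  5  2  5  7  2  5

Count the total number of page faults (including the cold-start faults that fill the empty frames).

9: fault, frames [9]
0: fault, frames [9, 0]
9: hit
7: fault, frames [9, 0, 7]
2: fault, evict 9, frames [0, 7, 2]
9: fault, evict 0, frames [7, 2, 9]
4: fault, evict 7, frames [2, 9, 4]
9: hit
5: fault, evict 2, frames [9, 4, 5]
2: fault, evict 9, frames [4, 5, 2]
5: hit
7: fault, evict 4, frames [5, 2, 7]
2: hit
5: hit
Page faults: 9.

9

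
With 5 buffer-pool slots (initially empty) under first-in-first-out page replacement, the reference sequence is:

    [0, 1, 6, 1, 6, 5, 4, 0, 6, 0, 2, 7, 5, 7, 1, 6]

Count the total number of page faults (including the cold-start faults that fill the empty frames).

0: fault, frames (0)
1: fault, frames (0 1)
6: fault, frames (0 1 6)
1: hit
6: hit
5: fault, frames (0 1 6 5)
4: fault, frames (0 1 6 5 4)
0: hit
6: hit
0: hit
2: fault, evict 0, frames (1 6 5 4 2)
7: fault, evict 1, frames (6 5 4 2 7)
5: hit
7: hit
1: fault, evict 6, frames (5 4 2 7 1)
6: fault, evict 5, frames (4 2 7 1 6)
Page faults: 9.

9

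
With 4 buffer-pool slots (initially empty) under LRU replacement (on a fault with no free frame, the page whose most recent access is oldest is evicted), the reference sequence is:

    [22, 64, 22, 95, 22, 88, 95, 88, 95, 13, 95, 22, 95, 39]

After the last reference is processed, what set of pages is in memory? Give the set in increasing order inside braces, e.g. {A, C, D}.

22: fault, frames (22)
64: fault, frames (22 64)
22: hit
95: fault, frames (64 22 95)
22: hit
88: fault, frames (64 95 22 88)
95: hit
88: hit
95: hit
13: fault, evict 64, frames (22 88 95 13)
95: hit
22: hit
95: hit
39: fault, evict 88, frames (13 22 95 39)

{13, 22, 39, 95}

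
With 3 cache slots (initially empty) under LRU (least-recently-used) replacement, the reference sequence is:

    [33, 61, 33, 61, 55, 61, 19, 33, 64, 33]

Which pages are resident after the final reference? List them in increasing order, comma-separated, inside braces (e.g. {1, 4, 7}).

33 → miss, frames {33}
61 → miss, frames {33,61}
33 → hit
61 → hit
55 → miss, frames {33,61,55}
61 → hit
19 → miss, evict 33, frames {55,61,19}
33 → miss, evict 55, frames {61,19,33}
64 → miss, evict 61, frames {19,33,64}
33 → hit

{19, 33, 64}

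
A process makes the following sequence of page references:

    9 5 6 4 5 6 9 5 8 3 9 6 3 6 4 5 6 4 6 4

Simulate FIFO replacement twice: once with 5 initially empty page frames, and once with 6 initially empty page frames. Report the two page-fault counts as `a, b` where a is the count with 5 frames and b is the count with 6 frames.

10, 6

5 frames: F F F F . . . . F F F . . . . F F F . . → 10 faults.
6 frames: F F F F . . . . F F . . . . . . . . . . → 6 faults.
6 < 10: adding a frame reduced faults, as is typical.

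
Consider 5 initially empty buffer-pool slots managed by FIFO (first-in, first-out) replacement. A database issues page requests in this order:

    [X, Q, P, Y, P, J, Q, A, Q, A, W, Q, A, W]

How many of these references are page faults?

X -> fault, frames {X}
Q -> fault, frames {X,Q}
P -> fault, frames {X,Q,P}
Y -> fault, frames {X,Q,P,Y}
P -> hit
J -> fault, frames {X,Q,P,Y,J}
Q -> hit
A -> fault, evict X, frames {Q,P,Y,J,A}
Q -> hit
A -> hit
W -> fault, evict Q, frames {P,Y,J,A,W}
Q -> fault, evict P, frames {Y,J,A,W,Q}
A -> hit
W -> hit
Page faults: 8.

8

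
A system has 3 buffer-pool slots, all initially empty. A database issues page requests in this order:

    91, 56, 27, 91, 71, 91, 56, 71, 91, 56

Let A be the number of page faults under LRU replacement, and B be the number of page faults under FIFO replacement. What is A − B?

Under LRU: F F F . F . F . . . → 5 faults.
Under FIFO: F F F . F F F . . . → 6 faults.
A − B = 5 − 6 = -1.

-1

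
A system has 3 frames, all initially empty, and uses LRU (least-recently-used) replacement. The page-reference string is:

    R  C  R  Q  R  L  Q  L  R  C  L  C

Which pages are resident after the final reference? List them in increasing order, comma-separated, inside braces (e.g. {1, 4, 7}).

R -> fault, frames (R)
C -> fault, frames (R C)
R -> hit
Q -> fault, frames (C R Q)
R -> hit
L -> fault, evict C, frames (Q R L)
Q -> hit
L -> hit
R -> hit
C -> fault, evict Q, frames (L R C)
L -> hit
C -> hit

{C, L, R}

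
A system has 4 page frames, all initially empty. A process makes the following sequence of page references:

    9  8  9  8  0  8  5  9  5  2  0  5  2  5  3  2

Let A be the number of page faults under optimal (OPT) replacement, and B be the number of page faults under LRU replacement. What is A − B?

Under OPT: F F . . F . F . . F . . . . F . → 6 faults.
Under LRU: F F . . F . F . . F F . . . F . → 7 faults.
A − B = 6 − 7 = -1.

-1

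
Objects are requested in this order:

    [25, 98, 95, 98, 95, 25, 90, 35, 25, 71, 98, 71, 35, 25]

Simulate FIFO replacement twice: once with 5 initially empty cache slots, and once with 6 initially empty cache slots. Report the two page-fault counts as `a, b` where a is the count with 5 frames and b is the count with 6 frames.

7, 6

5 frames: F F F . . . F F . F . . . F → 7 faults.
6 frames: F F F . . . F F . F . . . . → 6 faults.
6 < 7: adding a frame reduced faults, as is typical.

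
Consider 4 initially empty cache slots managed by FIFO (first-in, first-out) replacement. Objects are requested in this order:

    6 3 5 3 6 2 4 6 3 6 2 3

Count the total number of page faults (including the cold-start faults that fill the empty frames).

7

6 -> miss, frames {6}
3 -> miss, frames {6,3}
5 -> miss, frames {6,3,5}
3 -> hit
6 -> hit
2 -> miss, frames {6,3,5,2}
4 -> miss, evict 6, frames {3,5,2,4}
6 -> miss, evict 3, frames {5,2,4,6}
3 -> miss, evict 5, frames {2,4,6,3}
6 -> hit
2 -> hit
3 -> hit
Page faults: 7.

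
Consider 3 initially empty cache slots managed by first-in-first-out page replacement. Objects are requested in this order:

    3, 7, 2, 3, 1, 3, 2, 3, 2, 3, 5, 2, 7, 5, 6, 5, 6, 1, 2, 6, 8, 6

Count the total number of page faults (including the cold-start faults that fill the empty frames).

14

3: fault, frames {3}
7: fault, frames {3,7}
2: fault, frames {3,7,2}
3: hit
1: fault, evict 3, frames {7,2,1}
3: fault, evict 7, frames {2,1,3}
2: hit
3: hit
2: hit
3: hit
5: fault, evict 2, frames {1,3,5}
2: fault, evict 1, frames {3,5,2}
7: fault, evict 3, frames {5,2,7}
5: hit
6: fault, evict 5, frames {2,7,6}
5: fault, evict 2, frames {7,6,5}
6: hit
1: fault, evict 7, frames {6,5,1}
2: fault, evict 6, frames {5,1,2}
6: fault, evict 5, frames {1,2,6}
8: fault, evict 1, frames {2,6,8}
6: hit
Page faults: 14.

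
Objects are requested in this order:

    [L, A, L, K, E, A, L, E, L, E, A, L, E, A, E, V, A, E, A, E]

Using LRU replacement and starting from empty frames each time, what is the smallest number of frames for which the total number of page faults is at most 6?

f=1: 20 faults
f=2: 14 faults
f=3: 7 faults
f=4: 5 faults
f=5: 5 faults
Smallest f with faults ≤ 6 is 4.

4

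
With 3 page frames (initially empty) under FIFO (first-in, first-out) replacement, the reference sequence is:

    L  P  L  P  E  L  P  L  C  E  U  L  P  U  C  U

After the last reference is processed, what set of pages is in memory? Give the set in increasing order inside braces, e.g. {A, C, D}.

L → miss, frames [L]
P → miss, frames [L, P]
L → hit
P → hit
E → miss, frames [L, P, E]
L → hit
P → hit
L → hit
C → miss, evict L, frames [P, E, C]
E → hit
U → miss, evict P, frames [E, C, U]
L → miss, evict E, frames [C, U, L]
P → miss, evict C, frames [U, L, P]
U → hit
C → miss, evict U, frames [L, P, C]
U → miss, evict L, frames [P, C, U]

{C, P, U}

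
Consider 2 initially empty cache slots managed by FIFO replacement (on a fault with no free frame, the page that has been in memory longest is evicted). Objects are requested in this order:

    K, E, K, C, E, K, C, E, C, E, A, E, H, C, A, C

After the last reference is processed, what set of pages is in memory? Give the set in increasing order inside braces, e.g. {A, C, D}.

K -> miss, frames (K)
E -> miss, frames (K E)
K -> hit
C -> miss, evict K, frames (E C)
E -> hit
K -> miss, evict E, frames (C K)
C -> hit
E -> miss, evict C, frames (K E)
C -> miss, evict K, frames (E C)
E -> hit
A -> miss, evict E, frames (C A)
E -> miss, evict C, frames (A E)
H -> miss, evict A, frames (E H)
C -> miss, evict E, frames (H C)
A -> miss, evict H, frames (C A)
C -> hit

{A, C}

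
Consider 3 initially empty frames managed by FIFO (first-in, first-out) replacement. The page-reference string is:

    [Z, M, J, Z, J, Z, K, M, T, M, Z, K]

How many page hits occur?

Z: miss, frames [Z]
M: miss, frames [Z, M]
J: miss, frames [Z, M, J]
Z: hit
J: hit
Z: hit
K: miss, evict Z, frames [M, J, K]
M: hit
T: miss, evict M, frames [J, K, T]
M: miss, evict J, frames [K, T, M]
Z: miss, evict K, frames [T, M, Z]
K: miss, evict T, frames [M, Z, K]
Hits: 4.

4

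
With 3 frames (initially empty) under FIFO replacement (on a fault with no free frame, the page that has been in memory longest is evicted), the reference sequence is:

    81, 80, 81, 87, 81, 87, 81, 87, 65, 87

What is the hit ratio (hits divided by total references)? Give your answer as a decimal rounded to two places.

0.60

81 -> miss, frames {81}
80 -> miss, frames {81,80}
81 -> hit
87 -> miss, frames {81,80,87}
81 -> hit
87 -> hit
81 -> hit
87 -> hit
65 -> miss, evict 81, frames {80,87,65}
87 -> hit
Hits: 6 of 10 references → 6/10 = 0.6000.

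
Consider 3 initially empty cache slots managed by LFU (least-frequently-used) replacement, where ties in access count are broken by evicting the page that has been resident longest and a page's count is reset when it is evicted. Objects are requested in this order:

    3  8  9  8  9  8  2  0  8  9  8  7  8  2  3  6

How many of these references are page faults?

9

3 -> fault, frames [3]
8 -> fault, frames [3, 8]
9 -> fault, frames [3, 8, 9]
8 -> hit
9 -> hit
8 -> hit
2 -> fault, evict 3, frames [8, 9, 2]
0 -> fault, evict 2, frames [8, 9, 0]
8 -> hit
9 -> hit
8 -> hit
7 -> fault, evict 0, frames [8, 9, 7]
8 -> hit
2 -> fault, evict 7, frames [8, 9, 2]
3 -> fault, evict 2, frames [8, 9, 3]
6 -> fault, evict 3, frames [8, 9, 6]
Page faults: 9.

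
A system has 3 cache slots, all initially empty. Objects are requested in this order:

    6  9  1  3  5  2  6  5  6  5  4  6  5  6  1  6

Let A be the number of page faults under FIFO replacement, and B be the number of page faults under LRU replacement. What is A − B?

2

Under FIFO: F F F F F F F . . . F . F . F F → 11 faults.
Under LRU: F F F F F F F . . . F . . . F . → 9 faults.
A − B = 11 − 9 = 2.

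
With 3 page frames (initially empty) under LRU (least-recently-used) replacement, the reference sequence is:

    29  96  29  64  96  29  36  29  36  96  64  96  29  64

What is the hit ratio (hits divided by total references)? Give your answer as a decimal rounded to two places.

29: fault, frames [29]
96: fault, frames [29, 96]
29: hit
64: fault, frames [96, 29, 64]
96: hit
29: hit
36: fault, evict 64, frames [96, 29, 36]
29: hit
36: hit
96: hit
64: fault, evict 29, frames [36, 96, 64]
96: hit
29: fault, evict 36, frames [64, 96, 29]
64: hit
Hits: 8 of 14 references → 8/14 = 0.5714.

0.57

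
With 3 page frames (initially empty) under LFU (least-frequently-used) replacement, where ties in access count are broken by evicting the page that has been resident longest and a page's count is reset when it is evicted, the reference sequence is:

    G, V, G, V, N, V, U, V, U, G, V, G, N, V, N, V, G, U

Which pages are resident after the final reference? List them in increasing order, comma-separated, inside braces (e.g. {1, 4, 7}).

G -> fault, frames (G)
V -> fault, frames (G V)
G -> hit
V -> hit
N -> fault, frames (G V N)
V -> hit
U -> fault, evict N, frames (G V U)
V -> hit
U -> hit
G -> hit
V -> hit
G -> hit
N -> fault, evict U, frames (G V N)
V -> hit
N -> hit
V -> hit
G -> hit
U -> fault, evict N, frames (G V U)

{G, U, V}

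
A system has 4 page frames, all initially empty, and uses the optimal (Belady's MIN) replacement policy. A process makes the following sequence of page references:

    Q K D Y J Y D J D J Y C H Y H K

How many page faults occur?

7

Q: fault, frames (Q)
K: fault, frames (Q K)
D: fault, frames (Q K D)
Y: fault, frames (Q K D Y)
J: fault, evict Q, frames (K D Y J)
Y: hit
D: hit
J: hit
D: hit
J: hit
Y: hit
C: fault, evict J, frames (K D Y C)
H: fault, evict C, frames (K D Y H)
Y: hit
H: hit
K: hit
Page faults: 7.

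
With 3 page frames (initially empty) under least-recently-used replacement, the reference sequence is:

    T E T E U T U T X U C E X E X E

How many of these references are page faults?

T -> fault, frames [T]
E -> fault, frames [T, E]
T -> hit
E -> hit
U -> fault, frames [T, E, U]
T -> hit
U -> hit
T -> hit
X -> fault, evict E, frames [U, T, X]
U -> hit
C -> fault, evict T, frames [X, U, C]
E -> fault, evict X, frames [U, C, E]
X -> fault, evict U, frames [C, E, X]
E -> hit
X -> hit
E -> hit
Page faults: 7.

7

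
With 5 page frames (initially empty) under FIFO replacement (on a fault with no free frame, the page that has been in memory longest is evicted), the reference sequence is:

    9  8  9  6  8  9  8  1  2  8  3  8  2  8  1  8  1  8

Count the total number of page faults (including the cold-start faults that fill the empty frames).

9 -> miss, frames [9]
8 -> miss, frames [9, 8]
9 -> hit
6 -> miss, frames [9, 8, 6]
8 -> hit
9 -> hit
8 -> hit
1 -> miss, frames [9, 8, 6, 1]
2 -> miss, frames [9, 8, 6, 1, 2]
8 -> hit
3 -> miss, evict 9, frames [8, 6, 1, 2, 3]
8 -> hit
2 -> hit
8 -> hit
1 -> hit
8 -> hit
1 -> hit
8 -> hit
Page faults: 6.

6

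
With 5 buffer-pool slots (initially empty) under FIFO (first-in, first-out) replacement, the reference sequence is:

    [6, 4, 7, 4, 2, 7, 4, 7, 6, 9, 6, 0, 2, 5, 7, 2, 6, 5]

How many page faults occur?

6 → fault, frames {6}
4 → fault, frames {6,4}
7 → fault, frames {6,4,7}
4 → hit
2 → fault, frames {6,4,7,2}
7 → hit
4 → hit
7 → hit
6 → hit
9 → fault, frames {6,4,7,2,9}
6 → hit
0 → fault, evict 6, frames {4,7,2,9,0}
2 → hit
5 → fault, evict 4, frames {7,2,9,0,5}
7 → hit
2 → hit
6 → fault, evict 7, frames {2,9,0,5,6}
5 → hit
Page faults: 8.

8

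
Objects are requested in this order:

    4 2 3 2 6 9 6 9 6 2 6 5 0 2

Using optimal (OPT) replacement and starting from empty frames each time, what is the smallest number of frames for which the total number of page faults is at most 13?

2

f=1: 14 faults
f=2: 8 faults
f=3: 7 faults
f=4: 7 faults
f=5: 7 faults
f=6: 7 faults
f=7: 7 faults
Smallest f with faults ≤ 13 is 2.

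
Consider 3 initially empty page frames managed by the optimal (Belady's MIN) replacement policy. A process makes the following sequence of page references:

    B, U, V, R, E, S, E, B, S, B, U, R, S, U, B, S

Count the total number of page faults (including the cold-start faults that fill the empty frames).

9

B → miss, frames [B]
U → miss, frames [B, U]
V → miss, frames [B, U, V]
R → miss, evict V, frames [B, U, R]
E → miss, evict R, frames [B, U, E]
S → miss, evict U, frames [B, E, S]
E → hit
B → hit
S → hit
B → hit
U → miss, evict E, frames [B, S, U]
R → miss, evict B, frames [S, U, R]
S → hit
U → hit
B → miss, evict R, frames [S, U, B]
S → hit
Page faults: 9.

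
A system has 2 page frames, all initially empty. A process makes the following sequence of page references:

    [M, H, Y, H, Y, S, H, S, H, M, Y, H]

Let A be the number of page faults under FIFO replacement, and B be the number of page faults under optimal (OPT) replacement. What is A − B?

Under FIFO: F F F . . F F . . F F F → 8 faults.
Under OPT: F F F . . F . . . F F . → 6 faults.
A − B = 8 − 6 = 2.

2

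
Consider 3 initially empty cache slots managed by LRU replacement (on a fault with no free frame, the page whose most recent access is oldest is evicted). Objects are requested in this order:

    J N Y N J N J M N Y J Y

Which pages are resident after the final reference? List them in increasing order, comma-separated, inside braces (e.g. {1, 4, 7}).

{J, N, Y}

J -> fault, frames {J}
N -> fault, frames {J,N}
Y -> fault, frames {J,N,Y}
N -> hit
J -> hit
N -> hit
J -> hit
M -> fault, evict Y, frames {N,J,M}
N -> hit
Y -> fault, evict J, frames {M,N,Y}
J -> fault, evict M, frames {N,Y,J}
Y -> hit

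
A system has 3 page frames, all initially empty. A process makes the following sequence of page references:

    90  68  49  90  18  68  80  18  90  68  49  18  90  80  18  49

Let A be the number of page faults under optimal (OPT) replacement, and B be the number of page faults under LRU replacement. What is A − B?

Under OPT: F F F . F . F . . F F . . F . . → 8 faults.
Under LRU: F F F . F F F . F F F F F F . F → 13 faults.
A − B = 8 − 13 = -5.

-5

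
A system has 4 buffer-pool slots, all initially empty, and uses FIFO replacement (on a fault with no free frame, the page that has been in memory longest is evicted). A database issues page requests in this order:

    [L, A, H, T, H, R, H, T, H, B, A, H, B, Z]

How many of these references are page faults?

L -> fault, frames {L}
A -> fault, frames {L,A}
H -> fault, frames {L,A,H}
T -> fault, frames {L,A,H,T}
H -> hit
R -> fault, evict L, frames {A,H,T,R}
H -> hit
T -> hit
H -> hit
B -> fault, evict A, frames {H,T,R,B}
A -> fault, evict H, frames {T,R,B,A}
H -> fault, evict T, frames {R,B,A,H}
B -> hit
Z -> fault, evict R, frames {B,A,H,Z}
Page faults: 9.

9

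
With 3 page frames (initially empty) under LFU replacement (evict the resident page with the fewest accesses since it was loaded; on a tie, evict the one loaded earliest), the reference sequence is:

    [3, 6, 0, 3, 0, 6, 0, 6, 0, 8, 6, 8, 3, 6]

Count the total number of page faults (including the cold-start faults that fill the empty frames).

3: miss, frames {3}
6: miss, frames {3,6}
0: miss, frames {3,6,0}
3: hit
0: hit
6: hit
0: hit
6: hit
0: hit
8: miss, evict 3, frames {6,0,8}
6: hit
8: hit
3: miss, evict 8, frames {6,0,3}
6: hit
Page faults: 5.

5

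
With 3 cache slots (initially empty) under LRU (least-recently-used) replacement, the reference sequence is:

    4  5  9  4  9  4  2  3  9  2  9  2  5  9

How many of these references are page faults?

4 → fault, frames (4)
5 → fault, frames (4 5)
9 → fault, frames (4 5 9)
4 → hit
9 → hit
4 → hit
2 → fault, evict 5, frames (9 4 2)
3 → fault, evict 9, frames (4 2 3)
9 → fault, evict 4, frames (2 3 9)
2 → hit
9 → hit
2 → hit
5 → fault, evict 3, frames (9 2 5)
9 → hit
Page faults: 7.

7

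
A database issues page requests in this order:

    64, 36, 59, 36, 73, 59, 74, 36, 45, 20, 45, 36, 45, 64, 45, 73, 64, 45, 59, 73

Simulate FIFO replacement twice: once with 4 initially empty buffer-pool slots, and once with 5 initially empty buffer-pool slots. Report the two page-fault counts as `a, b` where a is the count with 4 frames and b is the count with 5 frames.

12, 11

4 frames: F F F . F . F . F F . F . F . F . F F . → 12 faults.
5 frames: F F F . F . F . F F . F . F . F . . F . → 11 faults.
11 < 12: adding a frame reduced faults, as is typical.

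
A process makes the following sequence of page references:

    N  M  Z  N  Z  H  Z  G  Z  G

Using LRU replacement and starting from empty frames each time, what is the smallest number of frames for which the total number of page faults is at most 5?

3

f=1: 10 faults
f=2: 6 faults
f=3: 5 faults
f=4: 5 faults
f=5: 5 faults
Smallest f with faults ≤ 5 is 3.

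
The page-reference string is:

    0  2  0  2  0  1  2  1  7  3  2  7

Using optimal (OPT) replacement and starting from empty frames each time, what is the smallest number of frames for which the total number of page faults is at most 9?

2

f=1: 12 faults
f=2: 6 faults
f=3: 5 faults
f=4: 5 faults
f=5: 5 faults
Smallest f with faults ≤ 9 is 2.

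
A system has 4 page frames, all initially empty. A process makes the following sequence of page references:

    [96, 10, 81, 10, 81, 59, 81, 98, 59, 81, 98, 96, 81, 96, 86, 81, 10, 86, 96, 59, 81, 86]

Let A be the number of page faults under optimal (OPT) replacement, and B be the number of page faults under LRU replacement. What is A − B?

Under OPT: F F F . . F . F . . . . . . F . F . . . F . → 8 faults.
Under LRU: F F F . . F . F . . . F . . F . F . . F F . → 10 faults.
A − B = 8 − 10 = -2.

-2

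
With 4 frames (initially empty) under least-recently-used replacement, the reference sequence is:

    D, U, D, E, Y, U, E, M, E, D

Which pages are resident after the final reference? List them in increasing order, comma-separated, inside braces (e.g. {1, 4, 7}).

D → miss, frames [D]
U → miss, frames [D, U]
D → hit
E → miss, frames [U, D, E]
Y → miss, frames [U, D, E, Y]
U → hit
E → hit
M → miss, evict D, frames [Y, U, E, M]
E → hit
D → miss, evict Y, frames [U, M, E, D]

{D, E, M, U}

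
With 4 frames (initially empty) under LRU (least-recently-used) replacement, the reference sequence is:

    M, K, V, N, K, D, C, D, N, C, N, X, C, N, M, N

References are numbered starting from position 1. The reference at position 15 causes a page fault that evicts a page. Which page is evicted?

D

pos 1: M → fault, frames {M}
pos 2: K → fault, frames {M,K}
pos 3: V → fault, frames {M,K,V}
pos 4: N → fault, frames {M,K,V,N}
pos 5: K → hit
pos 6: D → fault, evict M, frames {V,N,K,D}
pos 7: C → fault, evict V, frames {N,K,D,C}
pos 8: D → hit
pos 9: N → hit
pos 10: C → hit
pos 11: N → hit
pos 12: X → fault, evict K, frames {D,C,N,X}
pos 13: C → hit
pos 14: N → hit
pos 15: M → fault, evict D, frames {X,C,N,M}
At position 15, page D is evicted.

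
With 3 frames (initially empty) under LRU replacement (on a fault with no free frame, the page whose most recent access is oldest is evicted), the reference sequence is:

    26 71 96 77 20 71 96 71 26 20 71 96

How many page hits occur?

2

26 -> miss, frames [26]
71 -> miss, frames [26, 71]
96 -> miss, frames [26, 71, 96]
77 -> miss, evict 26, frames [71, 96, 77]
20 -> miss, evict 71, frames [96, 77, 20]
71 -> miss, evict 96, frames [77, 20, 71]
96 -> miss, evict 77, frames [20, 71, 96]
71 -> hit
26 -> miss, evict 20, frames [96, 71, 26]
20 -> miss, evict 96, frames [71, 26, 20]
71 -> hit
96 -> miss, evict 26, frames [20, 71, 96]
Hits: 2.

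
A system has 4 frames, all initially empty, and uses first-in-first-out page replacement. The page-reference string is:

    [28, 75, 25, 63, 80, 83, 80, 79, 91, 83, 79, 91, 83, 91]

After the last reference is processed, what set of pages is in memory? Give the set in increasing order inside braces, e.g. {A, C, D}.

28: miss, frames (28)
75: miss, frames (28 75)
25: miss, frames (28 75 25)
63: miss, frames (28 75 25 63)
80: miss, evict 28, frames (75 25 63 80)
83: miss, evict 75, frames (25 63 80 83)
80: hit
79: miss, evict 25, frames (63 80 83 79)
91: miss, evict 63, frames (80 83 79 91)
83: hit
79: hit
91: hit
83: hit
91: hit

{79, 80, 83, 91}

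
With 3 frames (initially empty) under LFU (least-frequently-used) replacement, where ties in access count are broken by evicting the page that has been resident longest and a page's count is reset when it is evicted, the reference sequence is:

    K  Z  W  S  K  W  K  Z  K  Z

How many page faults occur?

K -> fault, frames (K)
Z -> fault, frames (K Z)
W -> fault, frames (K Z W)
S -> fault, evict K, frames (Z W S)
K -> fault, evict Z, frames (W S K)
W -> hit
K -> hit
Z -> fault, evict S, frames (W K Z)
K -> hit
Z -> hit
Page faults: 6.

6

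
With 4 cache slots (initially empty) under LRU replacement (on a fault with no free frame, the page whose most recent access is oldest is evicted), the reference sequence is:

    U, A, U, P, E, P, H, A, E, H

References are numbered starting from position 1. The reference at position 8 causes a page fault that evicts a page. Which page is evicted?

pos 1: U → fault, frames {U}
pos 2: A → fault, frames {U,A}
pos 3: U → hit
pos 4: P → fault, frames {A,U,P}
pos 5: E → fault, frames {A,U,P,E}
pos 6: P → hit
pos 7: H → fault, evict A, frames {U,E,P,H}
pos 8: A → fault, evict U, frames {E,P,H,A}
At position 8, page U is evicted.

U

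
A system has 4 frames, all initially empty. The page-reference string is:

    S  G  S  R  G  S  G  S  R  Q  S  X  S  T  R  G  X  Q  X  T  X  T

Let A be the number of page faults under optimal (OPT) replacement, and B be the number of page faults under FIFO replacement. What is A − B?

-5

Under OPT: F F . F . . . . . F . F . F . . . F . . . . → 7 faults.
Under FIFO: F F . F . . . . . F . F F F F F F F . F . . → 12 faults.
A − B = 7 − 12 = -5.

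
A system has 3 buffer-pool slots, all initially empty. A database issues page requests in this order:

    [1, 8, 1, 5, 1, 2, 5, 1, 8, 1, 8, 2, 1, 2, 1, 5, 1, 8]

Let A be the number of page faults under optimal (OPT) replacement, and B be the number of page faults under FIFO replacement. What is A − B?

Under OPT: F F . F . F . . F . . . . . . F . . → 6 faults.
Under FIFO: F F . F . F . F F . . . . . . F . . → 7 faults.
A − B = 6 − 7 = -1.

-1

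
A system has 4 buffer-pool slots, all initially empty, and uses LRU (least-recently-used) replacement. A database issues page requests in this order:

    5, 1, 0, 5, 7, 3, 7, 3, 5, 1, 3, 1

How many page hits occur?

6

5 -> fault, frames (5)
1 -> fault, frames (5 1)
0 -> fault, frames (5 1 0)
5 -> hit
7 -> fault, frames (1 0 5 7)
3 -> fault, evict 1, frames (0 5 7 3)
7 -> hit
3 -> hit
5 -> hit
1 -> fault, evict 0, frames (7 3 5 1)
3 -> hit
1 -> hit
Hits: 6.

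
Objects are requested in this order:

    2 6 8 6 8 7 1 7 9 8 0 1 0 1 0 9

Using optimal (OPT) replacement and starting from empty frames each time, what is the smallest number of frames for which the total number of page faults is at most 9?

f=1: 16 faults
f=2: 9 faults
f=3: 7 faults
f=4: 7 faults
f=5: 7 faults
f=6: 7 faults
f=7: 7 faults
Smallest f with faults ≤ 9 is 2.

2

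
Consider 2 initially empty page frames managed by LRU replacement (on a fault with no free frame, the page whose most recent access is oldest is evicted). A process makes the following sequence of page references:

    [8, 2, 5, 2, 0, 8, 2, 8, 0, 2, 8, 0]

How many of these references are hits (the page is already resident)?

2

8: fault, frames [8]
2: fault, frames [8, 2]
5: fault, evict 8, frames [2, 5]
2: hit
0: fault, evict 5, frames [2, 0]
8: fault, evict 2, frames [0, 8]
2: fault, evict 0, frames [8, 2]
8: hit
0: fault, evict 2, frames [8, 0]
2: fault, evict 8, frames [0, 2]
8: fault, evict 0, frames [2, 8]
0: fault, evict 2, frames [8, 0]
Hits: 2.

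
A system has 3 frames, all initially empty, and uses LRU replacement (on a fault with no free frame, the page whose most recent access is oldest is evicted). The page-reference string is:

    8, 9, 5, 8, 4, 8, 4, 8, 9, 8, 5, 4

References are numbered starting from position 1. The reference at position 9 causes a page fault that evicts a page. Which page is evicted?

pos 1: 8: fault, frames {8}
pos 2: 9: fault, frames {8,9}
pos 3: 5: fault, frames {8,9,5}
pos 4: 8: hit
pos 5: 4: fault, evict 9, frames {5,8,4}
pos 6: 8: hit
pos 7: 4: hit
pos 8: 8: hit
pos 9: 9: fault, evict 5, frames {4,8,9}
At position 9, page 5 is evicted.

5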